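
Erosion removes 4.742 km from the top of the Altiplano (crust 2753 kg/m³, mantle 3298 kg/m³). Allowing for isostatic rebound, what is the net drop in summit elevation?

0.784 km

Rebound u = e ρ_c/ρ_m = 4.742 km × 2753/3298 = 3.958 km.
Net surface drop = e − u = 4.742 km − 3.958 km = e (ρ_m − ρ_c)/ρ_m = 0.784 km.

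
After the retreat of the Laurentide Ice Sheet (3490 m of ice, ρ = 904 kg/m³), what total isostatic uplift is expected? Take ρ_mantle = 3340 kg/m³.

Removing the load lets mantle flow back in; uplift u satisfies ρ_ice t = ρ_m u.
u = t ρ_ice/ρ_m = 3490 m × 904/3340 = 945 m.

945 m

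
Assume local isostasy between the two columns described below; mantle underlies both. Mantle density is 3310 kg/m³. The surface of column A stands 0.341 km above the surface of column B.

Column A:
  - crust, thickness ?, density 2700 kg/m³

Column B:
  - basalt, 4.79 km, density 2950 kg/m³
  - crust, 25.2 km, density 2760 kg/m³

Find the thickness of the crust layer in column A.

Take the compensation level at the base of the deeper column (depth z_c below the surface of column A) and equate Σ ρ_i t_i down to z_c; mantle fills any gap and the z_c terms cancel.
Column A: x×2700 + (z_c − 0 − x)×3310
Column B: 0.341×0 + 4.79×2950 + 25.2×2760 + (z_c − 0.341 − 29.99)×3310
The z_c×3310 term appears on both sides and cancels. Collect the known terms of each column as K = Σ(ρt)_known − 3310 × (depth of known layers): K_A = 0 − 3310×0 = 0; K_B = 83682.5 − 3310×(0.341 + 29.99) = −16713.11.
Balance: K_A − x×(3310 − 2700) = K_B, so x = (K_A − K_B)/(3310 − 2700) = 16713.1/610 = 27.4 km.

27.4 km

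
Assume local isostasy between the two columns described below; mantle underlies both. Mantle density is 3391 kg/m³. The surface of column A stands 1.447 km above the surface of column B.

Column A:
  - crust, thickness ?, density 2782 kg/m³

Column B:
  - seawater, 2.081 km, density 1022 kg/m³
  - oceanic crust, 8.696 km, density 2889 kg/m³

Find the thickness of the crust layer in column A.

23.3 km

Take the compensation level at the base of the deeper column (depth z_c below the surface of column A) and equate Σ ρ_i t_i down to z_c; mantle fills any gap and the z_c terms cancel.
Column A: x×2782 + (z_c − 0 − x)×3391
Column B: 1.447×0 + 2.081×1022 + 8.696×2889 + (z_c − 1.447 − 10.777)×3391
The z_c×3391 term appears on both sides and cancels. Collect the known terms of each column as K = Σ(ρt)_known − 3391 × (depth of known layers): K_A = 0 − 3391×0 = 0; K_B = 27249.526 − 3391×(1.447 + 10.777) = −14202.058.
Balance: K_A − x×(3391 − 2782) = K_B, so x = (K_A − K_B)/(3391 − 2782) = 14202.1/609 = 23.3 km.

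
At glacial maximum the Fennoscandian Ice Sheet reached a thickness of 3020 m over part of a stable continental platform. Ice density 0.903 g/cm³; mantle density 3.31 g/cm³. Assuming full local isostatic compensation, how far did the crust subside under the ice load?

824 m

Isostatic balance requires: the ice load ρ_ice t is balanced by mantle displaced below, ρ_m s.
s = t ρ_ice / ρ_m = 3020 m × 0.903/3.31 = 824 m.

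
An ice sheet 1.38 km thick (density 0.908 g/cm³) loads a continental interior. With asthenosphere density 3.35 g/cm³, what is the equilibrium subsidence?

0.374 km

Equating mass per unit area of the two columns: the ice load ρ_ice t is balanced by mantle displaced below, ρ_m s.
s = t ρ_ice / ρ_m = 1.38 km × 0.908/3.35 = 0.374 km.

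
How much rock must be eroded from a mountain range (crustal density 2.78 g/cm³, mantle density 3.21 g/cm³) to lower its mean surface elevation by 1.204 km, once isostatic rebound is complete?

8.99 km

Net drop Δ = e − u = e − e ρ_c/ρ_m = e (ρ_m − ρ_c)/ρ_m.
e = Δ ρ_m/(ρ_m − ρ_c) = 1.204 km × 3.21/0.43 = 8.99 km.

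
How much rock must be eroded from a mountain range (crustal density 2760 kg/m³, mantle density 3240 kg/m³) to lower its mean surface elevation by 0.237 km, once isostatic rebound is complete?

1.6 km

Net drop Δ = e − u = e − e ρ_c/ρ_m = e (ρ_m − ρ_c)/ρ_m.
e = Δ ρ_m/(ρ_m − ρ_c) = 0.237 km × 3240/480 = 1.6 km.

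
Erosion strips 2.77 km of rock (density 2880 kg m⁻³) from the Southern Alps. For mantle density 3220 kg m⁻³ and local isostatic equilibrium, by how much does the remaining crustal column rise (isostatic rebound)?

2.48 km

Unloading: uplift u = e ρ_c/ρ_m = 2.77 km × 2880/3220 = 2.48 km.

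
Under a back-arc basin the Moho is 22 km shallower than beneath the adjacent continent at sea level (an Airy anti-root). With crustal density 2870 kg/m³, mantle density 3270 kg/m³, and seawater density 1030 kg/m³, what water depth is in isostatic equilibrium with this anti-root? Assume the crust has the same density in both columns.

4.78 km

Replacing a thickness d of crust by seawater at the top must be balanced by replacing crust with mantle at the base: d (ρ_c − ρ_w) = a (ρ_m − ρ_c).
d = a (ρ_m − ρ_c)/(ρ_c − ρ_w) = 22 km × 400/1840 = 4.78 km.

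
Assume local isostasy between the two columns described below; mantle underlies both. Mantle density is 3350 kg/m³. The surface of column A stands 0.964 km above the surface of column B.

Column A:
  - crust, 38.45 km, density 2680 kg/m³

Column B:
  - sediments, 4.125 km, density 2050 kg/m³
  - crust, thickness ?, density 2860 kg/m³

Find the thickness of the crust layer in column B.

Take the compensation level at the base of the deeper column (depth z_c below the surface of column A) and equate Σ ρ_i t_i down to z_c; mantle fills any gap and the z_c terms cancel.
Column A: 38.45×2680 + (z_c − 38.45)×3350
Column B: 0.964×0 + 4.125×2050 + x×2860 + (z_c − 0.964 − 4.125 − x)×3350
The z_c×3350 term appears on both sides and cancels. Collect the known terms of each column as K = Σ(ρt)_known − 3350 × (depth of known layers): K_A = 103046 − 3350×38.45 = −25761.5; K_B = 8456.25 − 3350×(0.964 + 4.125) = −8591.9.
Balance: K_A = K_B − x×(3350 − 2860), so x = (K_B − K_A)/(3350 − 2860) = 17169.6/490 = 35 km.

35 km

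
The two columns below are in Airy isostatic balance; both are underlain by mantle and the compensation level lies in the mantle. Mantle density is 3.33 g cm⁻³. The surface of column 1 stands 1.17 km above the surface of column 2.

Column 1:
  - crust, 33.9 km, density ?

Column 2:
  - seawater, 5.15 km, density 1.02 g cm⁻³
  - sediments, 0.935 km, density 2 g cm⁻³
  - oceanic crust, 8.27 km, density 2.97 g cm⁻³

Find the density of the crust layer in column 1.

2.74 g cm⁻³

Take the compensation level at the base of the deeper column (depth z_c below the surface of column 1) and equate Σ ρ_i t_i down to z_c; mantle fills any gap and the z_c terms cancel.
Column 1: 33.9×ρ + (z_c − 33.9)×3.33
Column 2: 1.17×0 + 5.15×1.02 + 0.935×2 + 8.27×2.97 + (z_c − 1.17 − 14.355)×3.33
The z_c×3.33 term appears on both sides and cancels. Collect the known terms of each column as K = Σ(ρt)_known − 3.33 × (depth of known layers): K_1 = 0 − 3.33×33.9 = −112.887; K_2 = 31.6849 − 3.33×(1.17 + 14.355) = −20.01335.
Balance: K_1 + 33.9×ρ = K_2, so ρ = (K_2 − K_1)/33.9 = 92.8736/33.9 = 2.74 g cm⁻³.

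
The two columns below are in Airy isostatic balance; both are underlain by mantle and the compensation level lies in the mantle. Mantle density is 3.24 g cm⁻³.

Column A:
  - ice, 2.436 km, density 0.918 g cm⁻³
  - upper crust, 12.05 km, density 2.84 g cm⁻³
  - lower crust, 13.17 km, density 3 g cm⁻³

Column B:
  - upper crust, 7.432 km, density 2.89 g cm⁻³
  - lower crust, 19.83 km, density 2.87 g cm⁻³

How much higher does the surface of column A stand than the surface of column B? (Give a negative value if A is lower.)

1.14 km

For any compensation level in the mantle, the mantle terms cancel and isostasy reduces to e = (Σt_A − Σt_B) − (Σ(ρt)_A − Σ(ρt)_B) / ρ_m.
Σt_A = 27.656 km; Σt_B = 27.262 km; Σ(ρt)_A = 75.968248; Σ(ρt)_B = 78.39058 (in km·g cm⁻³).
e = (27.656 − 27.262) − (75.968248 − 78.39058) / 3.24 = 1.14 km.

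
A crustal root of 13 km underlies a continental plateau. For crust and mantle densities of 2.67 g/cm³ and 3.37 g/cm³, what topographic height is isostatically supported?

3.41 km

Equating mass per unit area of the two columns: ρ_c h = (ρ_m − ρ_c) r.
h = r (ρ_m − ρ_c) / ρ_c = 13 km × (3.37 − 2.67) / 2.67 = 3.41 km.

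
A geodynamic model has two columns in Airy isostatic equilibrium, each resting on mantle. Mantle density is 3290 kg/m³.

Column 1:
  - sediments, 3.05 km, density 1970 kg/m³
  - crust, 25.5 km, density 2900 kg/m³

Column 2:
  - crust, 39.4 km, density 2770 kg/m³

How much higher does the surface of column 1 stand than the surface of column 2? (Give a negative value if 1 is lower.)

−1.98 km

For any compensation level in the mantle, the mantle terms cancel and isostasy reduces to e = (Σt_1 − Σt_2) − (Σ(ρt)_1 − Σ(ρt)_2) / ρ_m.
Σt_1 = 28.55 km; Σt_2 = 39.4 km; Σ(ρt)_1 = 79958.5; Σ(ρt)_2 = 109138 (in km·kg/m³).
e = (28.55 − 39.4) − (79958.5 − 109138) / 3290 = −1.98 km.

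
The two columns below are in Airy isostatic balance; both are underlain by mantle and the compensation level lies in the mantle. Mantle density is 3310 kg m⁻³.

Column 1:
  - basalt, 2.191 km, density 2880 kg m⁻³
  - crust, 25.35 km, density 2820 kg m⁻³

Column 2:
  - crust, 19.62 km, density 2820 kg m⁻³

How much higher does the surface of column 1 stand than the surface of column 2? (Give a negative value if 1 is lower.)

1.13 km

For any compensation level in the mantle, the mantle terms cancel and isostasy reduces to e = (Σt_1 − Σt_2) − (Σ(ρt)_1 − Σ(ρt)_2) / ρ_m.
Σt_1 = 27.541 km; Σt_2 = 19.62 km; Σ(ρt)_1 = 77797.08; Σ(ρt)_2 = 55328.4 (in km·kg m⁻³).
e = (27.541 − 19.62) − (77797.08 − 55328.4) / 3310 = 1.13 km.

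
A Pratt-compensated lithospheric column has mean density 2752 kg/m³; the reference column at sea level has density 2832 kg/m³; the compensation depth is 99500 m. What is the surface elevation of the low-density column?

2890 m

ρ_ref D = ρ (D + h) → h = D (ρ_ref − ρ)/ρ.
h = 99500 m × (2832 − 2752)/2752 = 2890 m.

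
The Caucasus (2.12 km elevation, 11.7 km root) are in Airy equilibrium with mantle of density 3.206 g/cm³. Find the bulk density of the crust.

2.71 g/cm³

ρ_c h = (ρ_m − ρ_c) r → ρ_c (h + r) = ρ_m r → ρ_c = ρ_m r / (h + r).
ρ_c = 3.206 × 11.7 km / (2.12 km + 11.7 km) = 2.71 g/cm³.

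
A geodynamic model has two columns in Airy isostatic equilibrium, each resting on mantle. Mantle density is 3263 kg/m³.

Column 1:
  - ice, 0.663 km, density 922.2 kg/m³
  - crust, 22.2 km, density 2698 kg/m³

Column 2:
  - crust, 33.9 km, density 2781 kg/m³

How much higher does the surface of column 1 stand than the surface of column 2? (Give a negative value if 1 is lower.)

−0.688 km

For any compensation level in the mantle, the mantle terms cancel and isostasy reduces to e = (Σt_1 − Σt_2) − (Σ(ρt)_1 − Σ(ρt)_2) / ρ_m.
Σt_1 = 22.863 km; Σt_2 = 33.9 km; Σ(ρt)_1 = 60507.0186; Σ(ρt)_2 = 94275.9 (in km·kg/m³).
e = (22.863 − 33.9) − (60507.0186 − 94275.9) / 3263 = −0.688 km.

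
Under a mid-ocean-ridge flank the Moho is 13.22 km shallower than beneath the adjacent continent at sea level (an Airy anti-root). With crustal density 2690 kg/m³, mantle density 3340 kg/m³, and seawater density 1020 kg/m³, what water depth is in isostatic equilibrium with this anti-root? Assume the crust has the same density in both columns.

5.15 km

Replacing a thickness d of crust by seawater at the top must be balanced by replacing crust with mantle at the base: d (ρ_c − ρ_w) = a (ρ_m − ρ_c).
d = a (ρ_m − ρ_c)/(ρ_c − ρ_w) = 13.22 km × 650/1670 = 5.15 km.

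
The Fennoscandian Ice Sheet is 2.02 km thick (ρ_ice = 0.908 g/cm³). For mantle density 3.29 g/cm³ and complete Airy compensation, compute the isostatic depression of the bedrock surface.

Balancing pressure at the compensation depth: the ice load ρ_ice t is balanced by mantle displaced below, ρ_m s.
s = t ρ_ice / ρ_m = 2.02 km × 0.908/3.29 = 0.557 km.

0.557 km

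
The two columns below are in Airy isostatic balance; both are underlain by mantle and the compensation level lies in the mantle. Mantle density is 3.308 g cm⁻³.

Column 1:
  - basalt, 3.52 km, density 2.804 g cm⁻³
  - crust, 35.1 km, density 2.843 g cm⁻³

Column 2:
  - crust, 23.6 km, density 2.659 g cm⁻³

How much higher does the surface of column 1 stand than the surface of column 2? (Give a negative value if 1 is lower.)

For any compensation level in the mantle, the mantle terms cancel and isostasy reduces to e = (Σt_1 − Σt_2) − (Σ(ρt)_1 − Σ(ρt)_2) / ρ_m.
Σt_1 = 38.62 km; Σt_2 = 23.6 km; Σ(ρt)_1 = 109.65938; Σ(ρt)_2 = 62.7524 (in km·g cm⁻³).
e = (38.62 − 23.6) − (109.65938 − 62.7524) / 3.308 = 0.84 km.

0.84 km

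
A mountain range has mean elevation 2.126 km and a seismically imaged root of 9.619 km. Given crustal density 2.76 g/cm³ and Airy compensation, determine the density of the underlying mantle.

3.37 g/cm³

Airy balance: ρ_c h = (ρ_m − ρ_c) r → ρ_m = ρ_c (1 + h/r).
ρ_m = 2.76 × (1 + 2.126 km/9.619 km) = 3.37 g/cm³.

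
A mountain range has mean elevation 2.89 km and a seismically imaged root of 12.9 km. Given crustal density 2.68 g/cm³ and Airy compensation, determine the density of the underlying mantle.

Airy balance: ρ_c h = (ρ_m − ρ_c) r → ρ_m = ρ_c (1 + h/r).
ρ_m = 2.68 × (1 + 2.89 km/12.9 km) = 3.28 g/cm³.

3.28 g/cm³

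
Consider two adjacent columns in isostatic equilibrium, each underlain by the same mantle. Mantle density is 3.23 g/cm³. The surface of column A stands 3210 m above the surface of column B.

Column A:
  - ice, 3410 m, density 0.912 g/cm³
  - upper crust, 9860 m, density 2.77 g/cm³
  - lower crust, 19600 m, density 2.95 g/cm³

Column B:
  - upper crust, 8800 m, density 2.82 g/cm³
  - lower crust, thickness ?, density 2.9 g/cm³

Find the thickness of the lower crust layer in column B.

Take the compensation level at the base of the deeper column (depth z_c below the surface of column A) and equate Σ ρ_i t_i down to z_c; mantle fills any gap and the z_c terms cancel.
Column A: 3410×0.912 + 9860×2.77 + 19600×2.95 + (z_c − 32870)×3.23
Column B: 3210×0 + 8800×2.82 + x×2.9 + (z_c − 3210 − 8800 − x)×3.23
The z_c×3.23 term appears on both sides and cancels. Collect the known terms of each column as K = Σ(ρt)_known − 3.23 × (depth of known layers): K_A = 88242.12 − 3.23×32870 = −17927.98; K_B = 24816 − 3.23×(3210 + 8800) = −13976.3.
Balance: K_A = K_B − x×(3.23 − 2.9), so x = (K_B − K_A)/(3.23 − 2.9) = 3951.68/0.33 = 12000 m.

12000 m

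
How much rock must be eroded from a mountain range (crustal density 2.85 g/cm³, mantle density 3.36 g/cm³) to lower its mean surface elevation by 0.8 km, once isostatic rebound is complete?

Net drop Δ = e − u = e − e ρ_c/ρ_m = e (ρ_m − ρ_c)/ρ_m.
e = Δ ρ_m/(ρ_m − ρ_c) = 0.8 km × 3.36/0.51 = 5.27 km.

5.27 km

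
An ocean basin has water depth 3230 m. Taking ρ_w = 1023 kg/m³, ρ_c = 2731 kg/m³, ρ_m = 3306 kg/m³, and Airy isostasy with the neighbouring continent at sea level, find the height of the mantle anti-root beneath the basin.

9590 m

In Airy isostatic equilibrium: replacing crust with seawater at the top is compensated by replacing crust with mantle at the base: d (ρ_c − ρ_w) = a (ρ_m − ρ_c).
a = d (ρ_c − ρ_w)/(ρ_m − ρ_c) = 3230 m × 1708/575 = 9590 m.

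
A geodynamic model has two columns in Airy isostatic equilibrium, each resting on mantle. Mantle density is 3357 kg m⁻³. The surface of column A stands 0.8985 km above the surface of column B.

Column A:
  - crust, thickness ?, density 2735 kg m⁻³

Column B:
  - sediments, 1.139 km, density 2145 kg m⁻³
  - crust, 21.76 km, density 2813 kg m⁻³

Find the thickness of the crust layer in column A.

26.1 km

Take the compensation level at the base of the deeper column (depth z_c below the surface of column A) and equate Σ ρ_i t_i down to z_c; mantle fills any gap and the z_c terms cancel.
Column A: x×2735 + (z_c − 0 − x)×3357
Column B: 0.8985×0 + 1.139×2145 + 21.76×2813 + (z_c − 0.8985 − 22.899)×3357
The z_c×3357 term appears on both sides and cancels. Collect the known terms of each column as K = Σ(ρt)_known − 3357 × (depth of known layers): K_A = 0 − 3357×0 = 0; K_B = 63654.035 − 3357×(0.8985 + 22.899) = −16234.1725.
Balance: K_A − x×(3357 − 2735) = K_B, so x = (K_A − K_B)/(3357 − 2735) = 16234.2/622 = 26.1 km.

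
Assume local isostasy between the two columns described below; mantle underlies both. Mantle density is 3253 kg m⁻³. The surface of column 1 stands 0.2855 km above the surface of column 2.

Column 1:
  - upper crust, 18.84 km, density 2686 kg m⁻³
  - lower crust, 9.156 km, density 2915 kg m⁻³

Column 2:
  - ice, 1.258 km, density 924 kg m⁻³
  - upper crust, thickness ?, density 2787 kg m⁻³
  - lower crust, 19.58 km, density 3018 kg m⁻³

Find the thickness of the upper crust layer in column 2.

Take the compensation level at the base of the deeper column (depth z_c below the surface of column 1) and equate Σ ρ_i t_i down to z_c; mantle fills any gap and the z_c terms cancel.
Column 1: 18.84×2686 + 9.156×2915 + (z_c − 27.996)×3253
Column 2: 0.2855×0 + 1.258×924 + x×2787 + 19.58×3018 + (z_c − 0.2855 − 20.838 − x)×3253
The z_c×3253 term appears on both sides and cancels. Collect the known terms of each column as K = Σ(ρt)_known − 3253 × (depth of known layers): K_1 = 77293.98 − 3253×27.996 = −13777.008; K_2 = 60254.832 − 3253×(0.2855 + 20.838) = −8459.9135.
Balance: K_1 = K_2 − x×(3253 − 2787), so x = (K_2 − K_1)/(3253 − 2787) = 5317.09/466 = 11.4 km.

11.4 km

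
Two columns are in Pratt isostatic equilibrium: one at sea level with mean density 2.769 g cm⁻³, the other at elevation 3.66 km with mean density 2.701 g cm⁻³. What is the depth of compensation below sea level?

145 km

ρ_ref D = ρ (D + h) → D (ρ_ref − ρ) = ρ h.
D = ρ h/(ρ_ref − ρ) = 2.701 × 3.66 km/(2.769 − 2.701) = 145 km.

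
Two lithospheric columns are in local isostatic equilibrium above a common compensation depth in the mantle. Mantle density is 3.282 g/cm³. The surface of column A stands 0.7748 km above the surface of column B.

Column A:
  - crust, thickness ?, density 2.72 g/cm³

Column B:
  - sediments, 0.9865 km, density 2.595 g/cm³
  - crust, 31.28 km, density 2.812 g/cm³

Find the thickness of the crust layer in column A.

Take the compensation level at the base of the deeper column (depth z_c below the surface of column A) and equate Σ ρ_i t_i down to z_c; mantle fills any gap and the z_c terms cancel.
Column A: x×2.72 + (z_c − 0 − x)×3.282
Column B: 0.7748×0 + 0.9865×2.595 + 31.28×2.812 + (z_c − 0.7748 − 32.2665)×3.282
The z_c×3.282 term appears on both sides and cancels. Collect the known terms of each column as K = Σ(ρt)_known − 3.282 × (depth of known layers): K_A = 0 − 3.282×0 = 0; K_B = 90.5193275 − 3.282×(0.7748 + 32.2665) = −17.9222191.
Balance: K_A − x×(3.282 − 2.72) = K_B, so x = (K_A − K_B)/(3.282 − 2.72) = 17.9222/0.562 = 31.9 km.

31.9 km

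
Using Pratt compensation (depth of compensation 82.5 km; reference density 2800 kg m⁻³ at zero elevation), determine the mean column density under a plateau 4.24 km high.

2660 kg m⁻³

Pratt balance: ρ_ref D = ρ (D + h).
ρ = ρ_ref D/(D + h) = 2800 × 82.5 km/(82.5 km + 4.24 km) = 2660 kg m⁻³.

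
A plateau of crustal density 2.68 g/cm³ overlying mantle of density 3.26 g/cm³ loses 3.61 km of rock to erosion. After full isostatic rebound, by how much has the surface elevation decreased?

Rebound u = e ρ_c/ρ_m = 3.61 km × 2.68/3.26 = 2.968 km.
Net surface drop = e − u = 3.61 km − 2.968 km = e (ρ_m − ρ_c)/ρ_m = 0.642 km.

0.642 km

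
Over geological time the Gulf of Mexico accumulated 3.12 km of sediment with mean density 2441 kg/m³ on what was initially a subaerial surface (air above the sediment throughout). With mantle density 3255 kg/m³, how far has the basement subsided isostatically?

2.34 km

Subaerial load: s = t ρ_sed / ρ_m = 3.12 km × 2441/3255 = 2.34 km.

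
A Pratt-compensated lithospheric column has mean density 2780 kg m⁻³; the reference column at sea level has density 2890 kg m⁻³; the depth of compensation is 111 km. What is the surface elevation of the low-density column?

4.39 km

ρ_ref D = ρ (D + h) → h = D (ρ_ref − ρ)/ρ.
h = 111 km × (2890 − 2780)/2780 = 4.39 km.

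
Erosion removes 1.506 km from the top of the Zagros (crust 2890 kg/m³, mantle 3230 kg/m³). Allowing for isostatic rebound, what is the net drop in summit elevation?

0.159 km

Rebound u = e ρ_c/ρ_m = 1.506 km × 2890/3230 = 1.347 km.
Net surface drop = e − u = 1.506 km − 1.347 km = e (ρ_m − ρ_c)/ρ_m = 0.159 km.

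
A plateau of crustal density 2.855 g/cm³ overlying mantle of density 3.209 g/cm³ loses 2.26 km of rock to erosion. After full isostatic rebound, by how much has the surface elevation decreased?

Rebound u = e ρ_c/ρ_m = 2.26 km × 2.855/3.209 = 2.011 km.
Net surface drop = e − u = 2.26 km − 2.011 km = e (ρ_m − ρ_c)/ρ_m = 0.249 km.

0.249 km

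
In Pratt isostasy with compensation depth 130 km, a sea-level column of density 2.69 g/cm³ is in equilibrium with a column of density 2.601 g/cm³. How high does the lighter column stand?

ρ_ref D = ρ (D + h) → h = D (ρ_ref − ρ)/ρ.
h = 130 km × (2.69 − 2.601)/2.601 = 4.45 km.

4.45 km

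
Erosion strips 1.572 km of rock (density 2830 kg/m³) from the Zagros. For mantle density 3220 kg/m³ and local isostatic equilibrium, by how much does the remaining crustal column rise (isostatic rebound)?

1.38 km

Unloading: uplift u = e ρ_c/ρ_m = 1.572 km × 2830/3220 = 1.38 km.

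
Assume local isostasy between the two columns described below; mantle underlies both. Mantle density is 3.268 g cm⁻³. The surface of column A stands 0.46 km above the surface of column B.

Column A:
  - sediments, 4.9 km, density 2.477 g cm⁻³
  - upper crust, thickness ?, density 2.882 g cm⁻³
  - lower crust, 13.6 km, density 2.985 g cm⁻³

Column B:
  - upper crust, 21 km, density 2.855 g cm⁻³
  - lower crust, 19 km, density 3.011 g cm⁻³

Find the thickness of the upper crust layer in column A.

19 km

Take the compensation level at the base of the deeper column (depth z_c below the surface of column A) and equate Σ ρ_i t_i down to z_c; mantle fills any gap and the z_c terms cancel.
Column A: 4.9×2.477 + x×2.882 + 13.6×2.985 + (z_c − 18.5 − x)×3.268
Column B: 0.46×0 + 21×2.855 + 19×3.011 + (z_c − 0.46 − 40)×3.268
The z_c×3.268 term appears on both sides and cancels. Collect the known terms of each column as K = Σ(ρt)_known − 3.268 × (depth of known layers): K_A = 52.7333 − 3.268×18.5 = −7.7247; K_B = 117.164 − 3.268×(0.46 + 40) = −15.05928.
Balance: K_A − x×(3.268 − 2.882) = K_B, so x = (K_A − K_B)/(3.268 − 2.882) = 7.33458/0.386 = 19 km.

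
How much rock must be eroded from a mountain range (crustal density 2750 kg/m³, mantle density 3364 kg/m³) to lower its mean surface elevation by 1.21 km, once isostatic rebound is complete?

Net drop Δ = e − u = e − e ρ_c/ρ_m = e (ρ_m − ρ_c)/ρ_m.
e = Δ ρ_m/(ρ_m − ρ_c) = 1.21 km × 3364/614 = 6.63 km.

6.63 km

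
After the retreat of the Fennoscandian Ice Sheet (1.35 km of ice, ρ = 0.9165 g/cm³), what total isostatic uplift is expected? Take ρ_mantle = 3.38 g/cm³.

0.366 km

Removing the load lets mantle flow back in; uplift u satisfies ρ_ice t = ρ_m u.
u = t ρ_ice/ρ_m = 1.35 km × 0.9165/3.38 = 0.366 km.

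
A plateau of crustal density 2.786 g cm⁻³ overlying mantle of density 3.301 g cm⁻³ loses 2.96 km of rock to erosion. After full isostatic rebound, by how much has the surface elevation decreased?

Rebound u = e ρ_c/ρ_m = 2.96 km × 2.786/3.301 = 2.498 km.
Net surface drop = e − u = 2.96 km − 2.498 km = e (ρ_m − ρ_c)/ρ_m = 0.462 km.

0.462 km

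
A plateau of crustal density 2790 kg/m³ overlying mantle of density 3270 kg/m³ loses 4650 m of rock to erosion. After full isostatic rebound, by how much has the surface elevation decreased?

Rebound u = e ρ_c/ρ_m = 4650 m × 2790/3270 = 3967 m.
Net surface drop = e − u = 4650 m − 3967 m = e (ρ_m − ρ_c)/ρ_m = 683 m.

683 m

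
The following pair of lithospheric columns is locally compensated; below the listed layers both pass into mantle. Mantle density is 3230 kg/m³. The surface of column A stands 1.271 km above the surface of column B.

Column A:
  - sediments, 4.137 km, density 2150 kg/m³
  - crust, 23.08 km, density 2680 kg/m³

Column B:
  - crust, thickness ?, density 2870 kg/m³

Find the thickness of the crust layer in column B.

36.3 km

Take the compensation level at the base of the deeper column (depth z_c below the surface of column A) and equate Σ ρ_i t_i down to z_c; mantle fills any gap and the z_c terms cancel.
Column A: 4.137×2150 + 23.08×2680 + (z_c − 27.217)×3230
Column B: 1.271×0 + x×2870 + (z_c − 1.271 − 0 − x)×3230
The z_c×3230 term appears on both sides and cancels. Collect the known terms of each column as K = Σ(ρt)_known − 3230 × (depth of known layers): K_A = 70748.95 − 3230×27.217 = −17161.96; K_B = 0 − 3230×(1.271 + 0) = −4105.33.
Balance: K_A = K_B − x×(3230 − 2870), so x = (K_B − K_A)/(3230 − 2870) = 13056.6/360 = 36.3 km.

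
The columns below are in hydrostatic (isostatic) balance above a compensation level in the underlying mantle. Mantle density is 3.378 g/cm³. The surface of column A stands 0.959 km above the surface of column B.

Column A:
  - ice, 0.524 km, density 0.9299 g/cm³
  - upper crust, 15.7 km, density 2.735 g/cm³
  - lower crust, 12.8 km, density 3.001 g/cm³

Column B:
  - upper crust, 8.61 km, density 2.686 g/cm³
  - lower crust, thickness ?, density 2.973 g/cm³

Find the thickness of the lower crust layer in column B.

17.3 km

Take the compensation level at the base of the deeper column (depth z_c below the surface of column A) and equate Σ ρ_i t_i down to z_c; mantle fills any gap and the z_c terms cancel.
Column A: 0.524×0.9299 + 15.7×2.735 + 12.8×3.001 + (z_c − 29.024)×3.378
Column B: 0.959×0 + 8.61×2.686 + x×2.973 + (z_c − 0.959 − 8.61 − x)×3.378
The z_c×3.378 term appears on both sides and cancels. Collect the known terms of each column as K = Σ(ρt)_known − 3.378 × (depth of known layers): K_A = 81.8395676 − 3.378×29.024 = −16.2035044; K_B = 23.12646 − 3.378×(0.959 + 8.61) = −9.197622.
Balance: K_A = K_B − x×(3.378 − 2.973), so x = (K_B − K_A)/(3.378 − 2.973) = 7.00588/0.405 = 17.3 km.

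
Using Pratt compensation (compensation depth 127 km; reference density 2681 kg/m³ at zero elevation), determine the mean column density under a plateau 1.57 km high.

Pratt balance: ρ_ref D = ρ (D + h).
ρ = ρ_ref D/(D + h) = 2681 × 127 km/(127 km + 1.57 km) = 2650 kg/m³.

2650 kg/m³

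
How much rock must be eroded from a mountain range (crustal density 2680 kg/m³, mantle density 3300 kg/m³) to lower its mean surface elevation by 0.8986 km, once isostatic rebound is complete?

Net drop Δ = e − u = e − e ρ_c/ρ_m = e (ρ_m − ρ_c)/ρ_m.
e = Δ ρ_m/(ρ_m − ρ_c) = 0.8986 km × 3300/620 = 4.78 km.

4.78 km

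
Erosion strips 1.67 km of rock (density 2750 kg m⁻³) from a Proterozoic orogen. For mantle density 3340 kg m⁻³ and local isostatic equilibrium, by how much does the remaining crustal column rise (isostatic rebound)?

1.38 km

Unloading: uplift u = e ρ_c/ρ_m = 1.67 km × 2750/3340 = 1.38 km.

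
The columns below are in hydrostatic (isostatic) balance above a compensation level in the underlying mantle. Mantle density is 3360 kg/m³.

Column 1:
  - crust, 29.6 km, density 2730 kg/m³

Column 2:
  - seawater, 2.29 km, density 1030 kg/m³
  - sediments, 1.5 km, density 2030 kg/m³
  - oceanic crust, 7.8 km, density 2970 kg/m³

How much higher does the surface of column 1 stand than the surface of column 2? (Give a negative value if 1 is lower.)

For any compensation level in the mantle, the mantle terms cancel and isostasy reduces to e = (Σt_1 − Σt_2) − (Σ(ρt)_1 − Σ(ρt)_2) / ρ_m.
Σt_1 = 29.6 km; Σt_2 = 11.59 km; Σ(ρt)_1 = 80808; Σ(ρt)_2 = 28569.7 (in km·kg/m³).
e = (29.6 − 11.59) − (80808 − 28569.7) / 3360 = 2.46 km.

2.46 km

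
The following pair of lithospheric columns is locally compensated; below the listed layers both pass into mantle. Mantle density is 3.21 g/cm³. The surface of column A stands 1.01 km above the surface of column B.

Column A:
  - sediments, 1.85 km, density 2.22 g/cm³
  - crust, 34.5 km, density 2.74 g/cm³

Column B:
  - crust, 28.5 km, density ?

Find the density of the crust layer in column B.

Take the compensation level at the base of the deeper column (depth z_c below the surface of column A) and equate Σ ρ_i t_i down to z_c; mantle fills any gap and the z_c terms cancel.
Column A: 1.85×2.22 + 34.5×2.74 + (z_c − 36.35)×3.21
Column B: 1.01×0 + 28.5×ρ + (z_c − 1.01 − 28.5)×3.21
The z_c×3.21 term appears on both sides and cancels. Collect the known terms of each column as K = Σ(ρt)_known − 3.21 × (depth of known layers): K_A = 98.637 − 3.21×36.35 = −18.0465; K_B = 0 − 3.21×(1.01 + 28.5) = −94.7271.
Balance: K_A = K_B + 28.5×ρ, so ρ = (K_A − K_B)/28.5 = 76.6806/28.5 = 2.69 g/cm³.

2.69 g/cm³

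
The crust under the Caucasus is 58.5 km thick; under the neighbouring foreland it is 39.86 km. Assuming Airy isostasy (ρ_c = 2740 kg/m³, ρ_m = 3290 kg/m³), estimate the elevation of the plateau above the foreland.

3.12 km

Excess crust Δ = 58.5 km − 39.86 km = 18.64 km, split between elevation h and root r with h + r = Δ.
Airy balance ρ_c h = (ρ_m − ρ_c) r gives r = h ρ_c/(ρ_m − ρ_c), so h (1 + ρ_c/(ρ_m − ρ_c)) = Δ, i.e. h = Δ (ρ_m − ρ_c)/ρ_m.
h = 18.64 km × 550/3290 = 3.12 km.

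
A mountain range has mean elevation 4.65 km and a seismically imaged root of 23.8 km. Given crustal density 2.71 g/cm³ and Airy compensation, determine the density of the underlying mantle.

Airy balance: ρ_c h = (ρ_m − ρ_c) r → ρ_m = ρ_c (1 + h/r).
ρ_m = 2.71 × (1 + 4.65 km/23.8 km) = 3.24 g/cm³.

3.24 g/cm³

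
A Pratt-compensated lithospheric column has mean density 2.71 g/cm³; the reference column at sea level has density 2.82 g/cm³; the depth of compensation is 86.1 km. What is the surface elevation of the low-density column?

ρ_ref D = ρ (D + h) → h = D (ρ_ref − ρ)/ρ.
h = 86.1 km × (2.82 − 2.71)/2.71 = 3.49 km.

3.49 km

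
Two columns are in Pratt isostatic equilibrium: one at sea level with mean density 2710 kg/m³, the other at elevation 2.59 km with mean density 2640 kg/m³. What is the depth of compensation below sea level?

ρ_ref D = ρ (D + h) → D (ρ_ref − ρ) = ρ h.
D = ρ h/(ρ_ref − ρ) = 2640 × 2.59 km/(2710 − 2640) = 97.7 km.

97.7 km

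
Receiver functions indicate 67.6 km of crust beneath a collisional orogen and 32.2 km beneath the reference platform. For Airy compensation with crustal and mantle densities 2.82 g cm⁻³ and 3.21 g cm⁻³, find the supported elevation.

Excess crust Δ = 67.6 km − 32.2 km = 35.4 km, split between elevation h and root r with h + r = Δ.
Airy balance ρ_c h = (ρ_m − ρ_c) r gives r = h ρ_c/(ρ_m − ρ_c), so h (1 + ρ_c/(ρ_m − ρ_c)) = Δ, i.e. h = Δ (ρ_m − ρ_c)/ρ_m.
h = 35.4 km × 0.39/3.21 = 4.3 km.

4.3 km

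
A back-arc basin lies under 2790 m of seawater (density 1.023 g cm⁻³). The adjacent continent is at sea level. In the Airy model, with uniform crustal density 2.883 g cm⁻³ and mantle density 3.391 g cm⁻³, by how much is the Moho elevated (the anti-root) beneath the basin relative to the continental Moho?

10200 m

Isostatic balance requires: replacing crust with seawater at the top is compensated by replacing crust with mantle at the base: d (ρ_c − ρ_w) = a (ρ_m − ρ_c).
a = d (ρ_c − ρ_w)/(ρ_m − ρ_c) = 2790 m × 1.86/0.508 = 10200 m.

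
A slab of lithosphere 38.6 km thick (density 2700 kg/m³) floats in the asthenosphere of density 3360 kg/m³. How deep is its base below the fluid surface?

31 km

Draft d = t ρ_obj/ρ_fluid = 38.6 km × 2700/3360 = 31 km.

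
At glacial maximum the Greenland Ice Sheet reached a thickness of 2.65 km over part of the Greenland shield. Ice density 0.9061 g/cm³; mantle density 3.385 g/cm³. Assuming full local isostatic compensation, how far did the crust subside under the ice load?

In Airy isostatic equilibrium: the ice load ρ_ice t is balanced by mantle displaced below, ρ_m s.
s = t ρ_ice / ρ_m = 2.65 km × 0.9061/3.385 = 0.709 km.

0.709 km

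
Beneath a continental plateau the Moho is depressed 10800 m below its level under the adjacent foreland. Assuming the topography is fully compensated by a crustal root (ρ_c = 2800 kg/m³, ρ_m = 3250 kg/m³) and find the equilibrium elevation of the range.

1740 m

Isostatic balance requires: ρ_c h = (ρ_m − ρ_c) r.
h = r (ρ_m − ρ_c) / ρ_c = 10800 m × (3250 − 2800) / 2800 = 1740 m.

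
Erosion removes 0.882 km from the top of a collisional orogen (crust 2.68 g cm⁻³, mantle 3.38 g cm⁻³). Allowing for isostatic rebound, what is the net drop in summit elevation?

Rebound u = e ρ_c/ρ_m = 0.882 km × 2.68/3.38 = 0.6993 km.
Net surface drop = e − u = 0.882 km − 0.6993 km = e (ρ_m − ρ_c)/ρ_m = 0.183 km.

0.183 km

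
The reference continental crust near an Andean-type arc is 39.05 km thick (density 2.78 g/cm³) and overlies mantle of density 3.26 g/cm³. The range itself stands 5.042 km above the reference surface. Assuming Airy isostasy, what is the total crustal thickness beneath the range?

Root depth r = h ρ_c / (ρ_m − ρ_c) = 5.042 km × 2.78 / 0.48 = 29.2 km.
Total thickness = T + h + r = 39.05 km + 5.042 km + 29.2 km = 73.3 km.

73.3 km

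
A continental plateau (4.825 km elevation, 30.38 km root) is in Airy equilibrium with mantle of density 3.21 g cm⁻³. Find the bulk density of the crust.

2.77 g cm⁻³

ρ_c h = (ρ_m − ρ_c) r → ρ_c (h + r) = ρ_m r → ρ_c = ρ_m r / (h + r).
ρ_c = 3.21 × 30.38 km / (4.825 km + 30.38 km) = 2.77 g cm⁻³.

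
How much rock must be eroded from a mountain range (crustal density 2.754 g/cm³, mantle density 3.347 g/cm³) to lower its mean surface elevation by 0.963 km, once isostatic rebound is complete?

5.44 km

Net drop Δ = e − u = e − e ρ_c/ρ_m = e (ρ_m − ρ_c)/ρ_m.
e = Δ ρ_m/(ρ_m − ρ_c) = 0.963 km × 3.347/0.593 = 5.44 km.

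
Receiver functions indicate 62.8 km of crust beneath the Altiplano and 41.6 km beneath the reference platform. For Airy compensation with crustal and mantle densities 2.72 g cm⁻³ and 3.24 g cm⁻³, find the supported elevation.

Excess crust Δ = 62.8 km − 41.6 km = 21.2 km, split between elevation h and root r with h + r = Δ.
Airy balance ρ_c h = (ρ_m − ρ_c) r gives r = h ρ_c/(ρ_m − ρ_c), so h (1 + ρ_c/(ρ_m − ρ_c)) = Δ, i.e. h = Δ (ρ_m − ρ_c)/ρ_m.
h = 21.2 km × 0.52/3.24 = 3.4 km.

3.4 km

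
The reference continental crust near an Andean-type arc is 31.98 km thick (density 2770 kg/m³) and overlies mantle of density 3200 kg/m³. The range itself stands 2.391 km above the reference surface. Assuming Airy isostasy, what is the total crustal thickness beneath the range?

49.8 km

Root depth r = h ρ_c / (ρ_m − ρ_c) = 2.391 km × 2770 / 430 = 15.4 km.
Total thickness = T + h + r = 31.98 km + 2.391 km + 15.4 km = 49.8 km.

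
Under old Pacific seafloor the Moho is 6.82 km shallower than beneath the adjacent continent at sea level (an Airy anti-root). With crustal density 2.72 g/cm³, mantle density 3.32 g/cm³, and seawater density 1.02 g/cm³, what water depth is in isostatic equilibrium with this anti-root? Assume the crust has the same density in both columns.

Replacing a thickness d of crust by seawater at the top must be balanced by replacing crust with mantle at the base: d (ρ_c − ρ_w) = a (ρ_m − ρ_c).
d = a (ρ_m − ρ_c)/(ρ_c − ρ_w) = 6.82 km × 0.6/1.7 = 2.41 km.

2.41 km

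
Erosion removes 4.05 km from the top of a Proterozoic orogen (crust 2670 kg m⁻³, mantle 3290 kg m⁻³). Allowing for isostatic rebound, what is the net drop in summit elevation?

Rebound u = e ρ_c/ρ_m = 4.05 km × 2670/3290 = 3.287 km.
Net surface drop = e − u = 4.05 km − 3.287 km = e (ρ_m − ρ_c)/ρ_m = 0.763 km.

0.763 km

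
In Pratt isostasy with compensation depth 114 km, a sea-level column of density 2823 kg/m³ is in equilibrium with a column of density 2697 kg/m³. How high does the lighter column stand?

5.33 km

ρ_ref D = ρ (D + h) → h = D (ρ_ref − ρ)/ρ.
h = 114 km × (2823 − 2697)/2697 = 5.33 km.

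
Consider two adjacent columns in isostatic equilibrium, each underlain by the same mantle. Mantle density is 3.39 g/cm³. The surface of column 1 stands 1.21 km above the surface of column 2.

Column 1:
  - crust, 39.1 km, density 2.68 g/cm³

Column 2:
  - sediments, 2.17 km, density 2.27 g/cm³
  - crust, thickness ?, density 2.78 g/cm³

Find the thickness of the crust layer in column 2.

34.8 km

Take the compensation level at the base of the deeper column (depth z_c below the surface of column 1) and equate Σ ρ_i t_i down to z_c; mantle fills any gap and the z_c terms cancel.
Column 1: 39.1×2.68 + (z_c − 39.1)×3.39
Column 2: 1.21×0 + 2.17×2.27 + x×2.78 + (z_c − 1.21 − 2.17 − x)×3.39
The z_c×3.39 term appears on both sides and cancels. Collect the known terms of each column as K = Σ(ρt)_known − 3.39 × (depth of known layers): K_1 = 104.788 − 3.39×39.1 = −27.761; K_2 = 4.9259 − 3.39×(1.21 + 2.17) = −6.5323.
Balance: K_1 = K_2 − x×(3.39 − 2.78), so x = (K_2 − K_1)/(3.39 − 2.78) = 21.2287/0.61 = 34.8 km.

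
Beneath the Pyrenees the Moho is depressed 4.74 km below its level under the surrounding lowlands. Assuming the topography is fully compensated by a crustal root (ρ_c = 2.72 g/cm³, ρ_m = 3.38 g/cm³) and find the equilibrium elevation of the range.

1.15 km

Isostatic balance requires: ρ_c h = (ρ_m − ρ_c) r.
h = r (ρ_m − ρ_c) / ρ_c = 4.74 km × (3.38 − 2.72) / 2.72 = 1.15 km.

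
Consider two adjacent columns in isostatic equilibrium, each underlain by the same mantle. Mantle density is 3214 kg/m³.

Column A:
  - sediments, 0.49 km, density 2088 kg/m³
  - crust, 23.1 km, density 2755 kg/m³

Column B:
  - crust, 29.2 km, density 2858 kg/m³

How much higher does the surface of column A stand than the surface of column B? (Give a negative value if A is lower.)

For any compensation level in the mantle, the mantle terms cancel and isostasy reduces to e = (Σt_A − Σt_B) − (Σ(ρt)_A − Σ(ρt)_B) / ρ_m.
Σt_A = 23.59 km; Σt_B = 29.2 km; Σ(ρt)_A = 64663.62; Σ(ρt)_B = 83453.6 (in km·kg/m³).
e = (23.59 − 29.2) − (64663.62 − 83453.6) / 3214 = 0.236 km.

0.236 km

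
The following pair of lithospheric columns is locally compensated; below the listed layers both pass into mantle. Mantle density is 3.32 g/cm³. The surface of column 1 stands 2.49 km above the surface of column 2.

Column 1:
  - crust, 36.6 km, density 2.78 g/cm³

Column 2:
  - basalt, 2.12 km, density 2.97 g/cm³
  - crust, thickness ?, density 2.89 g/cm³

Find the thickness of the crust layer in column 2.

Take the compensation level at the base of the deeper column (depth z_c below the surface of column 1) and equate Σ ρ_i t_i down to z_c; mantle fills any gap and the z_c terms cancel.
Column 1: 36.6×2.78 + (z_c − 36.6)×3.32
Column 2: 2.49×0 + 2.12×2.97 + x×2.89 + (z_c − 2.49 − 2.12 − x)×3.32
The z_c×3.32 term appears on both sides and cancels. Collect the known terms of each column as K = Σ(ρt)_known − 3.32 × (depth of known layers): K_1 = 101.748 − 3.32×36.6 = −19.764; K_2 = 6.2964 − 3.32×(2.49 + 2.12) = −9.0088.
Balance: K_1 = K_2 − x×(3.32 − 2.89), so x = (K_2 − K_1)/(3.32 − 2.89) = 10.7552/0.43 = 25 km.

25 km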